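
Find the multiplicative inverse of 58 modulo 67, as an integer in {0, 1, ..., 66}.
Apply the extended Euclidean algorithm to (67, 58), tracking rows (r, s, t) with s·67 + t·58 = r. Each division r_prev = q·r_cur + r_new produces the new row as (previous row) − q·(current row):
  row A: (67, 1, 0)   [1·67 + 0·58 = 67]
  row B: (58, 0, 1)   [0·67 + 1·58 = 58]
  67 = 1·58 + 9   → row C = row A − 1·row B = (9, 1, −1)   [check: 1·67 − 1·58 = 9]
  58 = 6·9 + 4   → row D = row B − 6·row C = (4, −6, 7)   [check: −6·67 + 7·58 = 4]
  9 = 2·4 + 1   → row E = row C − 2·row D = (1, 13, −15)   [check: 13·67 − 15·58 = 1]
  4 = 4·1 + 0   → remainder 0, stop. gcd = 1 (last nonzero row E).
The gcd is 1, so 58 is invertible mod 67. The last nonzero row gives 13·67 − 15·58 = 1, so t = −15. So 58^(−1) ≡ −15 ≡ 52 (mod 67). Verify: 58 · 52 = 3016 ≡ 1 (mod 67). ✓

Final answer: 58^(−1) ≡ 52 (mod 67)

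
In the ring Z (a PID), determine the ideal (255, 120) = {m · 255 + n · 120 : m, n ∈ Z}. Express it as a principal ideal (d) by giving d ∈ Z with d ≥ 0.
(255, 120) = (15); d = 15

In the PID Z, (a, b) is generated by gcd(a, b). Compute gcd(255, 120) with the extended Euclidean algorithm, tracking rows (r, s, t) with s·255 + t·120 = r:
  row A: (255, 1, 0)   [1·255 + 0·120 = 255]
  row B: (120, 0, 1)   [0·255 + 1·120 = 120]
  255 = 2·120 + 15   → row C = row A − 2·row B = (15, 1, −2)   [check: 1·255 − 2·120 = 15]
  120 = 8·15 + 0   → remainder 0, stop. gcd = 15 (last nonzero row C).
So gcd(255, 120) = 15, with Bézout identity 1·255 − 2·120 = 15. Containment (⊇): the Bézout identity exhibits 15 as an element of (255, 120), giving (15) ⊆ (255, 120). Containment (⊆): since 15 | 255 and 15 | 120 (255 = 15·17, 120 = 15·8), every Z-linear combination of 255 and 120 is divisible by 15, so (255, 120) ⊆ (15). Therefore (255, 120) = (15), d = 15.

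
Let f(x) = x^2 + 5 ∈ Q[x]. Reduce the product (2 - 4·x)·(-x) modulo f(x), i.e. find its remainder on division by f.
a · b ≡ -2·x - 20 (mod f(x))

First multiply in Q[x] without reducing: a · b = 4·x^2 - 2·x. Now divide by f(x) = x^2 + 5, eliminating the leading term at each step:
  leading term 4·x^2: subtract (4)·f(x) = 4·x^2 + 20, leaving -2·x - 20
The degree is now < 2, so this is the remainder. Hence a · b ≡ -2·x - 20 in Q[x]/(f).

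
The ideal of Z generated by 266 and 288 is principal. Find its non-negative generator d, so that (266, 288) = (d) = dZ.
In the PID Z, (a, b) is generated by gcd(a, b). Compute gcd(288, 266) with the extended Euclidean algorithm, tracking rows (r, s, t) with s·288 + t·266 = r:
  row A: (288, 1, 0)   [1·288 + 0·266 = 288]
  row B: (266, 0, 1)   [0·288 + 1·266 = 266]
  288 = 1·266 + 22   → row C = row A − 1·row B = (22, 1, −1)   [check: 1·288 − 1·266 = 22]
  266 = 12·22 + 2   → row D = row B − 12·row C = (2, −12, 13)   [check: −12·288 + 13·266 = 2]
  22 = 11·2 + 0   → remainder 0, stop. gcd = 2 (last nonzero row D).
So gcd(266, 288) = 2, with Bézout identity −12·288 + 13·266 = 2. Containment (⊇): the Bézout identity exhibits 2 as an element of (266, 288), giving (2) ⊆ (266, 288). Containment (⊆): since 2 | 266 and 2 | 288 (266 = 2·133, 288 = 2·144), every Z-linear combination of 266 and 288 is divisible by 2, so (266, 288) ⊆ (2). Therefore (266, 288) = (2), d = 2.

Final answer: (266, 288) = (2); d = 2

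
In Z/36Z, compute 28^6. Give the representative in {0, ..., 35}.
28

Use repeated squaring. Binary(6) = 110. Walk through the bits of the exponent 6 left-to-right: at each bit after the leading one, square the running value, then multiply by 28 if the bit is 1 (always reducing mod 36):
  bit 1 = 1 (leading): start with 28.
  bit 2 = 1: square 28^2 = 784 ≡ 28; bit is 1, so multiply 28·28 = 784 ≡ 28 (mod 36).
  bit 3 = 0: square 28^2 = 784 ≡ 28 (mod 36).
Final value: 28^6 ≡ 28 (mod 36).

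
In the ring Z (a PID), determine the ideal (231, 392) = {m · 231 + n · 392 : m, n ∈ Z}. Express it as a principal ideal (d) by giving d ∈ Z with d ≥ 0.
(231, 392) = (7); d = 7

In the PID Z, (a, b) is generated by gcd(a, b). Compute gcd(392, 231) with the extended Euclidean algorithm, tracking rows (r, s, t) with s·392 + t·231 = r:
  row A: (392, 1, 0)   [1·392 + 0·231 = 392]
  row B: (231, 0, 1)   [0·392 + 1·231 = 231]
  392 = 1·231 + 161   → row C = row A − 1·row B = (161, 1, −1)   [check: 1·392 − 1·231 = 161]
  231 = 1·161 + 70   → row D = row B − 1·row C = (70, −1, 2)   [check: −1·392 + 2·231 = 70]
  161 = 2·70 + 21   → row E = row C − 2·row D = (21, 3, −5)   [check: 3·392 − 5·231 = 21]
  70 = 3·21 + 7   → row F = row D − 3·row E = (7, −10, 17)   [check: −10·392 + 17·231 = 7]
  21 = 3·7 + 0   → remainder 0, stop. gcd = 7 (last nonzero row F).
So gcd(231, 392) = 7, with Bézout identity −10·392 + 17·231 = 7. Containment (⊇): the Bézout identity exhibits 7 as an element of (231, 392), giving (7) ⊆ (231, 392). Containment (⊆): since 7 | 231 and 7 | 392 (231 = 7·33, 392 = 7·56), every Z-linear combination of 231 and 392 is divisible by 7, so (231, 392) ⊆ (7). Therefore (231, 392) = (7), d = 7.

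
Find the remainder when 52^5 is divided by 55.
32

Use repeated squaring. Binary(5) = 101. Walk through the bits of the exponent 5 left-to-right: at each bit after the leading one, square the running value, then multiply by 52 if the bit is 1 (always reducing mod 55):
  bit 1 = 1 (leading): start with 52.
  bit 2 = 0: square 52^2 = 2704 ≡ 9 (mod 55).
  bit 3 = 1: square 9^2 = 81 ≡ 26; bit is 1, so multiply 26·52 = 1352 ≡ 32 (mod 55).
Final value: 52^5 ≡ 32 (mod 55).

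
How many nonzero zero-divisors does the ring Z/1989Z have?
In Z/1989Z each nonzero element is either a unit (gcd with 1989 is 1) or a zero-divisor (gcd > 1). The number of units is φ(1989): factorise 1989 = 3^2 · 13 · 17, so φ(1989) = (3^2 − 3^1) · (13 − 1) · (17 − 1) = 6 · 12 · 16 = 1152. The nonzero elements number 1989 − 1 = 1988. Hence the nonzero zero-divisors number 1988 − 1152 = 836.

Final answer: Z/1989Z has 836 nonzero zero-divisors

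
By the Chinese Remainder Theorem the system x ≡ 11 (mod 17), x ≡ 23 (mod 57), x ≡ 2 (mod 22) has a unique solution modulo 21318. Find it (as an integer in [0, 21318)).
The moduli 17, 57, 22 are pairwise coprime, so by the CRT there is a unique solution mod 17·57·22 = 21318.
Solve by successive substitution. Start with x ≡ 11 (mod 17).
  Combine with x ≡ 23 (mod 57): write x = 11 + 17·t and require 11 + 17·t ≡ 23 (mod 57), i.e. 17·t ≡ 23 − 11 ≡ 12 (mod 57). Since 17^(−1) ≡ 47 (mod 57), t ≡ 47·12 ≡ 51 (mod 57). So x ≡ 11 + 17·51 = 878 (mod 969).
  Combine with x ≡ 2 (mod 22): write x = 878 + 969·t and require 878 + 969·t ≡ 2 (mod 22), i.e. 969·t ≡ 2 − 878 ≡ 4 (mod 22). Since 969^(−1) ≡ 1 (mod 22) (969 ≡ 1 (mod 22)), t ≡ 1·4 ≡ 4 (mod 22). So x ≡ 878 + 969·4 = 4754 (mod 21318).
Unique solution in [0, 21318): x = 4754.

Final answer: x ≡ 4754 (mod 21318); the representative in [0, 21318) is 4754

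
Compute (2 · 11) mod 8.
Reduce the factors first: 11 ≡ 3 (mod 8), so 2 · 11 ≡ 2 · 3 (mod 8). 2 · 3 = 6. Dividing by 8: 6 = 0·8 + 6. So (2 · 11) mod 8 = 6.

Final answer: 6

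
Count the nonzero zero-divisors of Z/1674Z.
In Z/1674Z each nonzero element is either a unit (gcd with 1674 is 1) or a zero-divisor (gcd > 1). The number of units is φ(1674): factorise 1674 = 2 · 3^3 · 31, so φ(1674) = (2 − 1) · (3^3 − 3^2) · (31 − 1) = 1 · 18 · 30 = 540. The nonzero elements number 1674 − 1 = 1673. Hence the nonzero zero-divisors number 1673 − 540 = 1133.

Final answer: Z/1674Z has 1133 nonzero zero-divisors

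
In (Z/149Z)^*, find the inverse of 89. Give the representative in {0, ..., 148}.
Apply the extended Euclidean algorithm to (149, 89), tracking rows (r, s, t) with s·149 + t·89 = r. Each division r_prev = q·r_cur + r_new produces the new row as (previous row) − q·(current row):
  row A: (149, 1, 0)   [1·149 + 0·89 = 149]
  row B: (89, 0, 1)   [0·149 + 1·89 = 89]
  149 = 1·89 + 60   → row C = row A − 1·row B = (60, 1, −1)   [check: 1·149 − 1·89 = 60]
  89 = 1·60 + 29   → row D = row B − 1·row C = (29, −1, 2)   [check: −1·149 + 2·89 = 29]
  60 = 2·29 + 2   → row E = row C − 2·row D = (2, 3, −5)   [check: 3·149 − 5·89 = 2]
  29 = 14·2 + 1   → row F = row D − 14·row E = (1, −43, 72)   [check: −43·149 + 72·89 = 1]
  2 = 2·1 + 0   → remainder 0, stop. gcd = 1 (last nonzero row F).
The gcd is 1, so 89 is invertible mod 149. The last nonzero row gives −43·149 + 72·89 = 1, so t = 72. So 89^(−1) ≡ 72 (mod 149). Verify: 89 · 72 = 6408 ≡ 1 (mod 149). ✓

Final answer: 89^(−1) ≡ 72 (mod 149)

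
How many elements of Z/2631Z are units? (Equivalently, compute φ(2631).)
Z/2631Z has φ(2631) = 1752 units

An element a ∈ Z/2631Z is a unit iff gcd(a, 2631) = 1, so the number of units is φ(2631). φ is multiplicative, with φ(p^e) = p^e − p^(e−1). Factorise 2631 = 3 · 877. Then
  φ(2631) = (3 − 1) · (877 − 1) = 2 · 876 = 1752.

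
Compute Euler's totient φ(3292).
φ(3292) = 1644

φ is multiplicative, with φ(p^e) = p^e − p^(e−1). Factorise 3292 = 2^2 · 823. Then
  φ(3292) = (2^2 − 2^1) · (823 − 1) = 2 · 822 = 1644.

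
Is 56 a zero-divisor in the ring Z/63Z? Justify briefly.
YES

gcd(56, 63) = 7 > 1, so 56 is not a unit in Z/63Z. In Z/nZ every nonzero non-unit is a zero-divisor: explicitly, take b = 63/gcd = 9 ≠ 0 (mod 63); then 56·9 = 504 = 8·63, i.e. 56·9 ≡ 0 (mod 63). So 56 is a zero-divisor.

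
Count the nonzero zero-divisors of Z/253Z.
In Z/253Z each nonzero element is either a unit (gcd with 253 is 1) or a zero-divisor (gcd > 1). The number of units is φ(253): factorise 253 = 11 · 23, so φ(253) = (11 − 1) · (23 − 1) = 10 · 22 = 220. The nonzero elements number 253 − 1 = 252. Hence the nonzero zero-divisors number 252 − 220 = 32.

Final answer: Z/253Z has 32 nonzero zero-divisors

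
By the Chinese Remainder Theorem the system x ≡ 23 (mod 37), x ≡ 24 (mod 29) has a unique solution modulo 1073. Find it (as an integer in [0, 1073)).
x ≡ 430 (mod 1073); the representative in [0, 1073) is 430

The moduli 37, 29 are pairwise coprime, so by the CRT there is a unique solution mod 37·29 = 1073.
Solve by successive substitution. Start with x ≡ 23 (mod 37).
  Combine with x ≡ 24 (mod 29): write x = 23 + 37·t and require 23 + 37·t ≡ 24 (mod 29), i.e. 37·t ≡ 24 − 23 ≡ 1 (mod 29). Since 37^(−1) ≡ 11 (mod 29) (37 ≡ 8 (mod 29)), t ≡ 11·1 ≡ 11 (mod 29). So x ≡ 23 + 37·11 = 430 (mod 1073).
Unique solution in [0, 1073): x = 430.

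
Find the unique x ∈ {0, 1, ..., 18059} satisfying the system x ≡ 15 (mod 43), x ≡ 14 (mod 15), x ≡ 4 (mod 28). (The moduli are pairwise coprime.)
x ≡ 6164 (mod 18060); the representative in [0, 18060) is 6164

The moduli 43, 15, 28 are pairwise coprime, so by the CRT there is a unique solution mod 43·15·28 = 18060.
Solve by successive substitution. Start with x ≡ 15 (mod 43).
  Combine with x ≡ 14 (mod 15): write x = 15 + 43·t and require 15 + 43·t ≡ 14 (mod 15), i.e. 43·t ≡ 14 − 15 ≡ 14 (mod 15). Since 43^(−1) ≡ 7 (mod 15) (43 ≡ 13 (mod 15)), t ≡ 7·14 ≡ 8 (mod 15). So x ≡ 15 + 43·8 = 359 (mod 645).
  Combine with x ≡ 4 (mod 28): write x = 359 + 645·t and require 359 + 645·t ≡ 4 (mod 28), i.e. 645·t ≡ 4 − 359 ≡ 9 (mod 28). Since 645^(−1) ≡ 1 (mod 28) (645 ≡ 1 (mod 28)), t ≡ 1·9 ≡ 9 (mod 28). So x ≡ 359 + 645·9 = 6164 (mod 18060).
Unique solution in [0, 18060): x = 6164.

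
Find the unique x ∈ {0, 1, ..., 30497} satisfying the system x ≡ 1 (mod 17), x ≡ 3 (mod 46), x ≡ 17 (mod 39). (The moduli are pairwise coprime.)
x ≡ 28799 (mod 30498); the representative in [0, 30498) is 28799

The moduli 17, 46, 39 are pairwise coprime, so by the CRT there is a unique solution mod 17·46·39 = 30498.
Solve by successive substitution. Start with x ≡ 1 (mod 17).
  Combine with x ≡ 3 (mod 46): write x = 1 + 17·t and require 1 + 17·t ≡ 3 (mod 46), i.e. 17·t ≡ 3 − 1 ≡ 2 (mod 46). Since 17^(−1) ≡ 19 (mod 46), t ≡ 19·2 ≡ 38 (mod 46). So x ≡ 1 + 17·38 = 647 (mod 782).
  Combine with x ≡ 17 (mod 39): write x = 647 + 782·t and require 647 + 782·t ≡ 17 (mod 39), i.e. 782·t ≡ 17 − 647 ≡ 33 (mod 39). Since 782^(−1) ≡ 20 (mod 39) (782 ≡ 2 (mod 39)), t ≡ 20·33 ≡ 36 (mod 39). So x ≡ 647 + 782·36 = 28799 (mod 30498).
Unique solution in [0, 30498): x = 28799.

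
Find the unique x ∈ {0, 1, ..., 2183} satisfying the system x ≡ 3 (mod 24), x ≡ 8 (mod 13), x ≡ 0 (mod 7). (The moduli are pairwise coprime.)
The moduli 24, 13, 7 are pairwise coprime, so by the CRT there is a unique solution mod 24·13·7 = 2184.
Solve by successive substitution. Start with x ≡ 3 (mod 24).
  Combine with x ≡ 8 (mod 13): write x = 3 + 24·t and require 3 + 24·t ≡ 8 (mod 13), i.e. 24·t ≡ 8 − 3 ≡ 5 (mod 13). Since 24^(−1) ≡ 6 (mod 13) (24 ≡ 11 (mod 13)), t ≡ 6·5 ≡ 4 (mod 13). So x ≡ 3 + 24·4 = 99 (mod 312).
  Combine with x ≡ 0 (mod 7): write x = 99 + 312·t and require 99 + 312·t ≡ 0 (mod 7), i.e. 312·t ≡ 0 − 99 ≡ 6 (mod 7). Since 312^(−1) ≡ 2 (mod 7) (312 ≡ 4 (mod 7)), t ≡ 2·6 ≡ 5 (mod 7). So x ≡ 99 + 312·5 = 1659 (mod 2184).
Unique solution in [0, 2184): x = 1659.

Final answer: x ≡ 1659 (mod 2184); the representative in [0, 2184) is 1659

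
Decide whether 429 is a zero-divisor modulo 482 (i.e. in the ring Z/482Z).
gcd(429, 482) = 1, so 429 is a unit in Z/482Z (it has a multiplicative inverse). A unit cannot be a zero-divisor: if 429·b ≡ 0 then multiplying both sides by 429^(−1) gives b ≡ 0. So 429 is not a zero-divisor.

Final answer: NO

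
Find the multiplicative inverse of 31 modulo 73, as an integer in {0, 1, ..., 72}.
Apply the extended Euclidean algorithm to (73, 31), tracking rows (r, s, t) with s·73 + t·31 = r. Each division r_prev = q·r_cur + r_new produces the new row as (previous row) − q·(current row):
  row A: (73, 1, 0)   [1·73 + 0·31 = 73]
  row B: (31, 0, 1)   [0·73 + 1·31 = 31]
  73 = 2·31 + 11   → row C = row A − 2·row B = (11, 1, −2)   [check: 1·73 − 2·31 = 11]
  31 = 2·11 + 9   → row D = row B − 2·row C = (9, −2, 5)   [check: −2·73 + 5·31 = 9]
  11 = 1·9 + 2   → row E = row C − 1·row D = (2, 3, −7)   [check: 3·73 − 7·31 = 2]
  9 = 4·2 + 1   → row F = row D − 4·row E = (1, −14, 33)   [check: −14·73 + 33·31 = 1]
  2 = 2·1 + 0   → remainder 0, stop. gcd = 1 (last nonzero row F).
The gcd is 1, so 31 is invertible mod 73. The last nonzero row gives −14·73 + 33·31 = 1, so t = 33. So 31^(−1) ≡ 33 (mod 73). Verify: 31 · 33 = 1023 ≡ 1 (mod 73). ✓

Final answer: 31^(−1) ≡ 33 (mod 73)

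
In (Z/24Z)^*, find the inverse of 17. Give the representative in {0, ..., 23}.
Apply the extended Euclidean algorithm to (24, 17), tracking rows (r, s, t) with s·24 + t·17 = r. Each division r_prev = q·r_cur + r_new produces the new row as (previous row) − q·(current row):
  row A: (24, 1, 0)   [1·24 + 0·17 = 24]
  row B: (17, 0, 1)   [0·24 + 1·17 = 17]
  24 = 1·17 + 7   → row C = row A − 1·row B = (7, 1, −1)   [check: 1·24 − 1·17 = 7]
  17 = 2·7 + 3   → row D = row B − 2·row C = (3, −2, 3)   [check: −2·24 + 3·17 = 3]
  7 = 2·3 + 1   → row E = row C − 2·row D = (1, 5, −7)   [check: 5·24 − 7·17 = 1]
  3 = 3·1 + 0   → remainder 0, stop. gcd = 1 (last nonzero row E).
The gcd is 1, so 17 is invertible mod 24. The last nonzero row gives 5·24 − 7·17 = 1, so t = −7. So 17^(−1) ≡ −7 ≡ 17 (mod 24). Verify: 17 · 17 = 289 ≡ 1 (mod 24). ✓

Final answer: 17^(−1) ≡ 17 (mod 24)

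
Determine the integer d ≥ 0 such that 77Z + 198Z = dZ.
In the PID Z, (a, b) is generated by gcd(a, b). Compute gcd(198, 77) with the extended Euclidean algorithm, tracking rows (r, s, t) with s·198 + t·77 = r:
  row A: (198, 1, 0)   [1·198 + 0·77 = 198]
  row B: (77, 0, 1)   [0·198 + 1·77 = 77]
  198 = 2·77 + 44   → row C = row A − 2·row B = (44, 1, −2)   [check: 1·198 − 2·77 = 44]
  77 = 1·44 + 33   → row D = row B − 1·row C = (33, −1, 3)   [check: −1·198 + 3·77 = 33]
  44 = 1·33 + 11   → row E = row C − 1·row D = (11, 2, −5)   [check: 2·198 − 5·77 = 11]
  33 = 3·11 + 0   → remainder 0, stop. gcd = 11 (last nonzero row E).
So gcd(77, 198) = 11, with Bézout identity 2·198 − 5·77 = 11. Containment (⊇): the Bézout identity exhibits 11 as an element of (77, 198), giving (11) ⊆ (77, 198). Containment (⊆): since 11 | 77 and 11 | 198 (77 = 11·7, 198 = 11·18), every Z-linear combination of 77 and 198 is divisible by 11, so (77, 198) ⊆ (11). Therefore (77, 198) = (11), d = 11.

Final answer: (77, 198) = (11); d = 11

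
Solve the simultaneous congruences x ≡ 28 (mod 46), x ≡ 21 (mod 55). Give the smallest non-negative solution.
x ≡ 626 (mod 2530); the representative in [0, 2530) is 626

The moduli 46, 55 are pairwise coprime, so by the CRT there is a unique solution mod 46·55 = 2530.
Solve by successive substitution. Start with x ≡ 28 (mod 46).
  Combine with x ≡ 21 (mod 55): write x = 28 + 46·t and require 28 + 46·t ≡ 21 (mod 55), i.e. 46·t ≡ 21 − 28 ≡ 48 (mod 55). Since 46^(−1) ≡ 6 (mod 55), t ≡ 6·48 ≡ 13 (mod 55). So x ≡ 28 + 46·13 = 626 (mod 2530).
Unique solution in [0, 2530): x = 626.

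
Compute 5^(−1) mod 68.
Apply the extended Euclidean algorithm to (68, 5), tracking rows (r, s, t) with s·68 + t·5 = r. Each division r_prev = q·r_cur + r_new produces the new row as (previous row) − q·(current row):
  row A: (68, 1, 0)   [1·68 + 0·5 = 68]
  row B: (5, 0, 1)   [0·68 + 1·5 = 5]
  68 = 13·5 + 3   → row C = row A − 13·row B = (3, 1, −13)   [check: 1·68 − 13·5 = 3]
  5 = 1·3 + 2   → row D = row B − 1·row C = (2, −1, 14)   [check: −1·68 + 14·5 = 2]
  3 = 1·2 + 1   → row E = row C − 1·row D = (1, 2, −27)   [check: 2·68 − 27·5 = 1]
  2 = 2·1 + 0   → remainder 0, stop. gcd = 1 (last nonzero row E).
The gcd is 1, so 5 is invertible mod 68. The last nonzero row gives 2·68 − 27·5 = 1, so t = −27. So 5^(−1) ≡ −27 ≡ 41 (mod 68). Verify: 5 · 41 = 205 ≡ 1 (mod 68). ✓

Final answer: 5^(−1) ≡ 41 (mod 68)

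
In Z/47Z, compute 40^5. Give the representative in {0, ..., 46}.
19

Use repeated squaring. Binary(5) = 101. Walk through the bits of the exponent 5 left-to-right: at each bit after the leading one, square the running value, then multiply by 40 if the bit is 1 (always reducing mod 47):
  bit 1 = 1 (leading): start with 40.
  bit 2 = 0: square 40^2 = 1600 ≡ 2 (mod 47).
  bit 3 = 1: square 2^2 = 4; bit is 1, so multiply 4·40 = 160 ≡ 19 (mod 47).
Final value: 40^5 ≡ 19 (mod 47).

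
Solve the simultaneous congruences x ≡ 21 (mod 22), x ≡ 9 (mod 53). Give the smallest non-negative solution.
The moduli 22, 53 are pairwise coprime, so by the CRT there is a unique solution mod 22·53 = 1166.
Solve by successive substitution. Start with x ≡ 21 (mod 22).
  Combine with x ≡ 9 (mod 53): write x = 21 + 22·t and require 21 + 22·t ≡ 9 (mod 53), i.e. 22·t ≡ 9 − 21 ≡ 41 (mod 53). Since 22^(−1) ≡ 41 (mod 53), t ≡ 41·41 ≡ 38 (mod 53). So x ≡ 21 + 22·38 = 857 (mod 1166).
Unique solution in [0, 1166): x = 857.

Final answer: x ≡ 857 (mod 1166); the representative in [0, 1166) is 857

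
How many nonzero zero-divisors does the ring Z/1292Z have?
Z/1292Z has 715 nonzero zero-divisors

In Z/1292Z each nonzero element is either a unit (gcd with 1292 is 1) or a zero-divisor (gcd > 1). The number of units is φ(1292): factorise 1292 = 2^2 · 17 · 19, so φ(1292) = (2^2 − 2^1) · (17 − 1) · (19 − 1) = 2 · 16 · 18 = 576. The nonzero elements number 1292 − 1 = 1291. Hence the nonzero zero-divisors number 1291 − 576 = 715.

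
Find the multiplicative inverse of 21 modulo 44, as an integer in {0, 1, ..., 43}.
21^(−1) ≡ 21 (mod 44)

Apply the extended Euclidean algorithm to (44, 21), tracking rows (r, s, t) with s·44 + t·21 = r. Each division r_prev = q·r_cur + r_new produces the new row as (previous row) − q·(current row):
  row A: (44, 1, 0)   [1·44 + 0·21 = 44]
  row B: (21, 0, 1)   [0·44 + 1·21 = 21]
  44 = 2·21 + 2   → row C = row A − 2·row B = (2, 1, −2)   [check: 1·44 − 2·21 = 2]
  21 = 10·2 + 1   → row D = row B − 10·row C = (1, −10, 21)   [check: −10·44 + 21·21 = 1]
  2 = 2·1 + 0   → remainder 0, stop. gcd = 1 (last nonzero row D).
The gcd is 1, so 21 is invertible mod 44. The last nonzero row gives −10·44 + 21·21 = 1, so t = 21. So 21^(−1) ≡ 21 (mod 44). Verify: 21 · 21 = 441 ≡ 1 (mod 44). ✓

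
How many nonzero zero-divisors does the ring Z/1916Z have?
In Z/1916Z each nonzero element is either a unit (gcd with 1916 is 1) or a zero-divisor (gcd > 1). The number of units is φ(1916): factorise 1916 = 2^2 · 479, so φ(1916) = (2^2 − 2^1) · (479 − 1) = 2 · 478 = 956. The nonzero elements number 1916 − 1 = 1915. Hence the nonzero zero-divisors number 1915 − 956 = 959.

Final answer: Z/1916Z has 959 nonzero zero-divisors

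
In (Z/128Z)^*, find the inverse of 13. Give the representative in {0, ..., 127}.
Apply the extended Euclidean algorithm to (128, 13), tracking rows (r, s, t) with s·128 + t·13 = r. Each division r_prev = q·r_cur + r_new produces the new row as (previous row) − q·(current row):
  row A: (128, 1, 0)   [1·128 + 0·13 = 128]
  row B: (13, 0, 1)   [0·128 + 1·13 = 13]
  128 = 9·13 + 11   → row C = row A − 9·row B = (11, 1, −9)   [check: 1·128 − 9·13 = 11]
  13 = 1·11 + 2   → row D = row B − 1·row C = (2, −1, 10)   [check: −1·128 + 10·13 = 2]
  11 = 5·2 + 1   → row E = row C − 5·row D = (1, 6, −59)   [check: 6·128 − 59·13 = 1]
  2 = 2·1 + 0   → remainder 0, stop. gcd = 1 (last nonzero row E).
The gcd is 1, so 13 is invertible mod 128. The last nonzero row gives 6·128 − 59·13 = 1, so t = −59. So 13^(−1) ≡ −59 ≡ 69 (mod 128). Verify: 13 · 69 = 897 ≡ 1 (mod 128). ✓

Final answer: 13^(−1) ≡ 69 (mod 128)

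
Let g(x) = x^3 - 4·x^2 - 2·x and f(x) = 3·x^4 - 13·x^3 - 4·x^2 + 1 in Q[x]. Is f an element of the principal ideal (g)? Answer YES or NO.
In Q[x] the ideal (g) consists of all multiples of g, so f ∈ (g) iff g | f, i.e. iff the remainder of f on division by g is 0. Divide f by g (g is monic, so eliminate the leading term of the running remainder at each step):
  leading term 3·x^4: subtract (3·x)·g(x) = 3·x^4 - 12·x^3 - 6·x^2, leaving -x^3 + 2·x^2 + 1
  leading term -x^3: subtract (-1)·g(x) = -x^3 + 4·x^2 + 2·x, leaving -2·x^2 - 2·x + 1
The remainder r(x) = -2·x^2 - 2·x + 1 ≠ 0 (and deg r < deg g), so g ∤ f, i.e. f ∉ (g).

Final answer: NO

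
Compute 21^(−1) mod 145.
Apply the extended Euclidean algorithm to (145, 21), tracking rows (r, s, t) with s·145 + t·21 = r. Each division r_prev = q·r_cur + r_new produces the new row as (previous row) − q·(current row):
  row A: (145, 1, 0)   [1·145 + 0·21 = 145]
  row B: (21, 0, 1)   [0·145 + 1·21 = 21]
  145 = 6·21 + 19   → row C = row A − 6·row B = (19, 1, −6)   [check: 1·145 − 6·21 = 19]
  21 = 1·19 + 2   → row D = row B − 1·row C = (2, −1, 7)   [check: −1·145 + 7·21 = 2]
  19 = 9·2 + 1   → row E = row C − 9·row D = (1, 10, −69)   [check: 10·145 − 69·21 = 1]
  2 = 2·1 + 0   → remainder 0, stop. gcd = 1 (last nonzero row E).
The gcd is 1, so 21 is invertible mod 145. The last nonzero row gives 10·145 − 69·21 = 1, so t = −69. So 21^(−1) ≡ −69 ≡ 76 (mod 145). Verify: 21 · 76 = 1596 ≡ 1 (mod 145). ✓

Final answer: 21^(−1) ≡ 76 (mod 145)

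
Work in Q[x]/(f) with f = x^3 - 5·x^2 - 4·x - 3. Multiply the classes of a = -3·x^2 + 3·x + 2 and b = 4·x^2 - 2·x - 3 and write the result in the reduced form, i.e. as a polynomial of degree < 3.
First multiply in Q[x] without reducing: a · b = -12·x^4 + 18·x^3 + 11·x^2 - 13·x - 6. Now divide by f(x) = x^3 - 5·x^2 - 4·x - 3, eliminating the leading term at each step:
  leading term -12·x^4: subtract (-12·x)·f(x) = -12·x^4 + 60·x^3 + 48·x^2 + 36·x, leaving -42·x^3 - 37·x^2 - 49·x - 6
  leading term -42·x^3: subtract (-42)·f(x) = -42·x^3 + 210·x^2 + 168·x + 126, leaving -247·x^2 - 217·x - 132
The degree is now < 3, so this is the remainder. Hence a · b ≡ -247·x^2 - 217·x - 132 in Q[x]/(f).

Final answer: a · b ≡ -247·x^2 - 217·x - 132 (mod f(x))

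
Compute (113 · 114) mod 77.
23

Reduce the factors first: 113 ≡ 36, 114 ≡ 37 (mod 77), so 113 · 114 ≡ 36 · 37 (mod 77). 36 · 37 = 1332. Dividing by 77: 1332 = 17·77 + 23. So (113 · 114) mod 77 = 23.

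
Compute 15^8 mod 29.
Use repeated squaring. Binary(8) = 1000. Walk through the bits of the exponent 8 left-to-right: at each bit after the leading one, square the running value, then multiply by 15 if the bit is 1 (always reducing mod 29):
  bit 1 = 1 (leading): start with 15.
  bit 2 = 0: square 15^2 = 225 ≡ 22 (mod 29).
  bit 3 = 0: square 22^2 = 484 ≡ 20 (mod 29).
  bit 4 = 0: square 20^2 = 400 ≡ 23 (mod 29).
Final value: 15^8 ≡ 23 (mod 29).

Final answer: 23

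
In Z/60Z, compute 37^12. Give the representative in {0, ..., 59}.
Use repeated squaring. Binary(12) = 1100. Walk through the bits of the exponent 12 left-to-right: at each bit after the leading one, square the running value, then multiply by 37 if the bit is 1 (always reducing mod 60):
  bit 1 = 1 (leading): start with 37.
  bit 2 = 1: square 37^2 = 1369 ≡ 49; bit is 1, so multiply 49·37 = 1813 ≡ 13 (mod 60).
  bit 3 = 0: square 13^2 = 169 ≡ 49 (mod 60).
  bit 4 = 0: square 49^2 = 2401 ≡ 1 (mod 60).
Final value: 37^12 ≡ 1 (mod 60).

Final answer: 1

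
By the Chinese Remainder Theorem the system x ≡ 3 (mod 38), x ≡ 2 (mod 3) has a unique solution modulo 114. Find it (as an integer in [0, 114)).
x ≡ 41 (mod 114); the representative in [0, 114) is 41

The moduli 38, 3 are pairwise coprime, so by the CRT there is a unique solution mod 38·3 = 114.
Solve by successive substitution. Start with x ≡ 3 (mod 38).
  Combine with x ≡ 2 (mod 3): write x = 3 + 38·t and require 3 + 38·t ≡ 2 (mod 3), i.e. 38·t ≡ 2 − 3 ≡ 2 (mod 3). Since 38^(−1) ≡ 2 (mod 3) (38 ≡ 2 (mod 3)), t ≡ 2·2 ≡ 1 (mod 3). So x ≡ 3 + 38·1 = 41 (mod 114).
Unique solution in [0, 114): x = 41.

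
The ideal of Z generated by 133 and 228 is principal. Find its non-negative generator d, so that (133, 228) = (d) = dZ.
(133, 228) = (19); d = 19

In the PID Z, (a, b) is generated by gcd(a, b). Compute gcd(228, 133) with the extended Euclidean algorithm, tracking rows (r, s, t) with s·228 + t·133 = r:
  row A: (228, 1, 0)   [1·228 + 0·133 = 228]
  row B: (133, 0, 1)   [0·228 + 1·133 = 133]
  228 = 1·133 + 95   → row C = row A − 1·row B = (95, 1, −1)   [check: 1·228 − 1·133 = 95]
  133 = 1·95 + 38   → row D = row B − 1·row C = (38, −1, 2)   [check: −1·228 + 2·133 = 38]
  95 = 2·38 + 19   → row E = row C − 2·row D = (19, 3, −5)   [check: 3·228 − 5·133 = 19]
  38 = 2·19 + 0   → remainder 0, stop. gcd = 19 (last nonzero row E).
So gcd(133, 228) = 19, with Bézout identity 3·228 − 5·133 = 19. Containment (⊇): the Bézout identity exhibits 19 as an element of (133, 228), giving (19) ⊆ (133, 228). Containment (⊆): since 19 | 133 and 19 | 228 (133 = 19·7, 228 = 19·12), every Z-linear combination of 133 and 228 is divisible by 19, so (133, 228) ⊆ (19). Therefore (133, 228) = (19), d = 19.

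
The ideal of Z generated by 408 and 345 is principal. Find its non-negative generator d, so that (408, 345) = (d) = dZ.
In the PID Z, (a, b) is generated by gcd(a, b). Compute gcd(408, 345) with the extended Euclidean algorithm, tracking rows (r, s, t) with s·408 + t·345 = r:
  row A: (408, 1, 0)   [1·408 + 0·345 = 408]
  row B: (345, 0, 1)   [0·408 + 1·345 = 345]
  408 = 1·345 + 63   → row C = row A − 1·row B = (63, 1, −1)   [check: 1·408 − 1·345 = 63]
  345 = 5·63 + 30   → row D = row B − 5·row C = (30, −5, 6)   [check: −5·408 + 6·345 = 30]
  63 = 2·30 + 3   → row E = row C − 2·row D = (3, 11, −13)   [check: 11·408 − 13·345 = 3]
  30 = 10·3 + 0   → remainder 0, stop. gcd = 3 (last nonzero row E).
So gcd(408, 345) = 3, with Bézout identity 11·408 − 13·345 = 3. Containment (⊇): the Bézout identity exhibits 3 as an element of (408, 345), giving (3) ⊆ (408, 345). Containment (⊆): since 3 | 408 and 3 | 345 (408 = 3·136, 345 = 3·115), every Z-linear combination of 408 and 345 is divisible by 3, so (408, 345) ⊆ (3). Therefore (408, 345) = (3), d = 3.

Final answer: (408, 345) = (3); d = 3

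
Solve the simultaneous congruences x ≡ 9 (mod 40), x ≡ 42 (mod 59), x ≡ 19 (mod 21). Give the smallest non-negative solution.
x ≡ 3169 (mod 49560); the representative in [0, 49560) is 3169

The moduli 40, 59, 21 are pairwise coprime, so by the CRT there is a unique solution mod 40·59·21 = 49560.
Solve by successive substitution. Start with x ≡ 9 (mod 40).
  Combine with x ≡ 42 (mod 59): write x = 9 + 40·t and require 9 + 40·t ≡ 42 (mod 59), i.e. 40·t ≡ 42 − 9 ≡ 33 (mod 59). Since 40^(−1) ≡ 31 (mod 59), t ≡ 31·33 ≡ 20 (mod 59). So x ≡ 9 + 40·20 = 809 (mod 2360).
  Combine with x ≡ 19 (mod 21): write x = 809 + 2360·t and require 809 + 2360·t ≡ 19 (mod 21), i.e. 2360·t ≡ 19 − 809 ≡ 8 (mod 21). Since 2360^(−1) ≡ 8 (mod 21) (2360 ≡ 8 (mod 21)), t ≡ 8·8 ≡ 1 (mod 21). So x ≡ 809 + 2360·1 = 3169 (mod 49560).
Unique solution in [0, 49560): x = 3169.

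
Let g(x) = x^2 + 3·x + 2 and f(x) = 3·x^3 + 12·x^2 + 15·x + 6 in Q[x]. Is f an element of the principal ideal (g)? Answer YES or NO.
In Q[x] the ideal (g) consists of all multiples of g, so f ∈ (g) iff g | f, i.e. iff the remainder of f on division by g is 0. Divide f by g (g is monic, so eliminate the leading term of the running remainder at each step):
  leading term 3·x^3: subtract (3·x)·g(x) = 3·x^3 + 9·x^2 + 6·x, leaving 3·x^2 + 9·x + 6
  leading term 3·x^2: subtract (3)·g(x) = 3·x^2 + 9·x + 6, leaving 0
The remainder is 0, so f(x) = g(x) · h(x) with h(x) = 3·x + 3. Hence g | f, i.e. f ∈ (g).

Final answer: YES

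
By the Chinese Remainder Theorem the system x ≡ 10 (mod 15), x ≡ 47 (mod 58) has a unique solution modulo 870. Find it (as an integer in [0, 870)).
x ≡ 685 (mod 870); the representative in [0, 870) is 685

The moduli 15, 58 are pairwise coprime, so by the CRT there is a unique solution mod 15·58 = 870.
Solve by successive substitution. Start with x ≡ 10 (mod 15).
  Combine with x ≡ 47 (mod 58): write x = 10 + 15·t and require 10 + 15·t ≡ 47 (mod 58), i.e. 15·t ≡ 47 − 10 ≡ 37 (mod 58). Since 15^(−1) ≡ 31 (mod 58), t ≡ 31·37 ≡ 45 (mod 58). So x ≡ 10 + 15·45 = 685 (mod 870).
Unique solution in [0, 870): x = 685.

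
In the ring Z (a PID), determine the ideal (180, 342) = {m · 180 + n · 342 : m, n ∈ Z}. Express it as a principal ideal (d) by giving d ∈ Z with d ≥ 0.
(180, 342) = (18); d = 18

In the PID Z, (a, b) is generated by gcd(a, b). Compute gcd(342, 180) with the extended Euclidean algorithm, tracking rows (r, s, t) with s·342 + t·180 = r:
  row A: (342, 1, 0)   [1·342 + 0·180 = 342]
  row B: (180, 0, 1)   [0·342 + 1·180 = 180]
  342 = 1·180 + 162   → row C = row A − 1·row B = (162, 1, −1)   [check: 1·342 − 1·180 = 162]
  180 = 1·162 + 18   → row D = row B − 1·row C = (18, −1, 2)   [check: −1·342 + 2·180 = 18]
  162 = 9·18 + 0   → remainder 0, stop. gcd = 18 (last nonzero row D).
So gcd(180, 342) = 18, with Bézout identity −1·342 + 2·180 = 18. Containment (⊇): the Bézout identity exhibits 18 as an element of (180, 342), giving (18) ⊆ (180, 342). Containment (⊆): since 18 | 180 and 18 | 342 (180 = 18·10, 342 = 18·19), every Z-linear combination of 180 and 342 is divisible by 18, so (180, 342) ⊆ (18). Therefore (180, 342) = (18), d = 18.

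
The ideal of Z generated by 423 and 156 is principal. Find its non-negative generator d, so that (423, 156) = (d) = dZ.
In the PID Z, (a, b) is generated by gcd(a, b). Compute gcd(423, 156) with the extended Euclidean algorithm, tracking rows (r, s, t) with s·423 + t·156 = r:
  row A: (423, 1, 0)   [1·423 + 0·156 = 423]
  row B: (156, 0, 1)   [0·423 + 1·156 = 156]
  423 = 2·156 + 111   → row C = row A − 2·row B = (111, 1, −2)   [check: 1·423 − 2·156 = 111]
  156 = 1·111 + 45   → row D = row B − 1·row C = (45, −1, 3)   [check: −1·423 + 3·156 = 45]
  111 = 2·45 + 21   → row E = row C − 2·row D = (21, 3, −8)   [check: 3·423 − 8·156 = 21]
  45 = 2·21 + 3   → row F = row D − 2·row E = (3, −7, 19)   [check: −7·423 + 19·156 = 3]
  21 = 7·3 + 0   → remainder 0, stop. gcd = 3 (last nonzero row F).
So gcd(423, 156) = 3, with Bézout identity −7·423 + 19·156 = 3. Containment (⊇): the Bézout identity exhibits 3 as an element of (423, 156), giving (3) ⊆ (423, 156). Containment (⊆): since 3 | 423 and 3 | 156 (423 = 3·141, 156 = 3·52), every Z-linear combination of 423 and 156 is divisible by 3, so (423, 156) ⊆ (3). Therefore (423, 156) = (3), d = 3.

Final answer: (423, 156) = (3); d = 3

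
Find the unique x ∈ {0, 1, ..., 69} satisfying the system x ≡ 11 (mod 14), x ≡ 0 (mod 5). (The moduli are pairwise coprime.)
The moduli 14, 5 are pairwise coprime, so by the CRT there is a unique solution mod 14·5 = 70.
Solve by successive substitution. Start with x ≡ 11 (mod 14).
  Combine with x ≡ 0 (mod 5): write x = 11 + 14·t and require 11 + 14·t ≡ 0 (mod 5), i.e. 14·t ≡ 0 − 11 ≡ 4 (mod 5). Since 14^(−1) ≡ 4 (mod 5) (14 ≡ 4 (mod 5)), t ≡ 4·4 ≡ 1 (mod 5). So x ≡ 11 + 14·1 = 25 (mod 70).
Unique solution in [0, 70): x = 25.

Final answer: x ≡ 25 (mod 70); the representative in [0, 70) is 25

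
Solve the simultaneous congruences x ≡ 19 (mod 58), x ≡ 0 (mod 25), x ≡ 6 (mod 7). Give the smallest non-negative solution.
The moduli 58, 25, 7 are pairwise coprime, so by the CRT there is a unique solution mod 58·25·7 = 10150.
Solve by successive substitution. Start with x ≡ 19 (mod 58).
  Combine with x ≡ 0 (mod 25): write x = 19 + 58·t and require 19 + 58·t ≡ 0 (mod 25), i.e. 58·t ≡ 0 − 19 ≡ 6 (mod 25). Since 58^(−1) ≡ 22 (mod 25) (58 ≡ 8 (mod 25)), t ≡ 22·6 ≡ 7 (mod 25). So x ≡ 19 + 58·7 = 425 (mod 1450).
  Combine with x ≡ 6 (mod 7): write x = 425 + 1450·t and require 425 + 1450·t ≡ 6 (mod 7), i.e. 1450·t ≡ 6 − 425 ≡ 1 (mod 7). Since 1450^(−1) ≡ 1 (mod 7) (1450 ≡ 1 (mod 7)), t ≡ 1·1 ≡ 1 (mod 7). So x ≡ 425 + 1450·1 = 1875 (mod 10150).
Unique solution in [0, 10150): x = 1875.

Final answer: x ≡ 1875 (mod 10150); the representative in [0, 10150) is 1875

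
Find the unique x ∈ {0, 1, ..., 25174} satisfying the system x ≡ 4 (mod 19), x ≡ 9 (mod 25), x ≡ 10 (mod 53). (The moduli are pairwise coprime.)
x ≡ 13684 (mod 25175); the representative in [0, 25175) is 13684

The moduli 19, 25, 53 are pairwise coprime, so by the CRT there is a unique solution mod 19·25·53 = 25175.
Solve by successive substitution. Start with x ≡ 4 (mod 19).
  Combine with x ≡ 9 (mod 25): write x = 4 + 19·t and require 4 + 19·t ≡ 9 (mod 25), i.e. 19·t ≡ 9 − 4 ≡ 5 (mod 25). Since 19^(−1) ≡ 4 (mod 25), t ≡ 4·5 ≡ 20 (mod 25). So x ≡ 4 + 19·20 = 384 (mod 475).
  Combine with x ≡ 10 (mod 53): write x = 384 + 475·t and require 384 + 475·t ≡ 10 (mod 53), i.e. 475·t ≡ 10 − 384 ≡ 50 (mod 53). Since 475^(−1) ≡ 26 (mod 53) (475 ≡ 51 (mod 53)), t ≡ 26·50 ≡ 28 (mod 53). So x ≡ 384 + 475·28 = 13684 (mod 25175).
Unique solution in [0, 25175): x = 13684.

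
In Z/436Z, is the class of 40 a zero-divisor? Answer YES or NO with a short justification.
gcd(40, 436) = 4 > 1, so 40 is not a unit in Z/436Z. In Z/nZ every nonzero non-unit is a zero-divisor: explicitly, take b = 436/gcd = 109 ≠ 0 (mod 436); then 40·109 = 4360 = 10·436, i.e. 40·109 ≡ 0 (mod 436). So 40 is a zero-divisor.

Final answer: YES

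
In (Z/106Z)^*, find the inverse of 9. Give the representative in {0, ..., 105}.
Apply the extended Euclidean algorithm to (106, 9), tracking rows (r, s, t) with s·106 + t·9 = r. Each division r_prev = q·r_cur + r_new produces the new row as (previous row) − q·(current row):
  row A: (106, 1, 0)   [1·106 + 0·9 = 106]
  row B: (9, 0, 1)   [0·106 + 1·9 = 9]
  106 = 11·9 + 7   → row C = row A − 11·row B = (7, 1, −11)   [check: 1·106 − 11·9 = 7]
  9 = 1·7 + 2   → row D = row B − 1·row C = (2, −1, 12)   [check: −1·106 + 12·9 = 2]
  7 = 3·2 + 1   → row E = row C − 3·row D = (1, 4, −47)   [check: 4·106 − 47·9 = 1]
  2 = 2·1 + 0   → remainder 0, stop. gcd = 1 (last nonzero row E).
The gcd is 1, so 9 is invertible mod 106. The last nonzero row gives 4·106 − 47·9 = 1, so t = −47. So 9^(−1) ≡ −47 ≡ 59 (mod 106). Verify: 9 · 59 = 531 ≡ 1 (mod 106). ✓

Final answer: 9^(−1) ≡ 59 (mod 106)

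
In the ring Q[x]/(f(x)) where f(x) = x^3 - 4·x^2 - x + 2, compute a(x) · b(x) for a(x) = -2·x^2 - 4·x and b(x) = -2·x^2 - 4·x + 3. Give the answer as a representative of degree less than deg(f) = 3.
First multiply in Q[x] without reducing: a · b = 4·x^4 + 16·x^3 + 10·x^2 - 12·x. Now divide by f(x) = x^3 - 4·x^2 - x + 2, eliminating the leading term at each step:
  leading term 4·x^4: subtract (4·x)·f(x) = 4·x^4 - 16·x^3 - 4·x^2 + 8·x, leaving 32·x^3 + 14·x^2 - 20·x
  leading term 32·x^3: subtract (32)·f(x) = 32·x^3 - 128·x^2 - 32·x + 64, leaving 142·x^2 + 12·x - 64
The degree is now < 3, so this is the remainder. Hence a · b ≡ 142·x^2 + 12·x - 64 in Q[x]/(f).

Final answer: a · b ≡ 142·x^2 + 12·x - 64 (mod f(x))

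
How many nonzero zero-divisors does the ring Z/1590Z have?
Z/1590Z has 1173 nonzero zero-divisors

In Z/1590Z each nonzero element is either a unit (gcd with 1590 is 1) or a zero-divisor (gcd > 1). The number of units is φ(1590): factorise 1590 = 2 · 3 · 5 · 53, so φ(1590) = (2 − 1) · (3 − 1) · (5 − 1) · (53 − 1) = 1 · 2 · 4 · 52 = 416. The nonzero elements number 1590 − 1 = 1589. Hence the nonzero zero-divisors number 1589 − 416 = 1173.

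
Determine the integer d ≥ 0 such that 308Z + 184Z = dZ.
(308, 184) = (4); d = 4

In the PID Z, (a, b) is generated by gcd(a, b). Compute gcd(308, 184) with the extended Euclidean algorithm, tracking rows (r, s, t) with s·308 + t·184 = r:
  row A: (308, 1, 0)   [1·308 + 0·184 = 308]
  row B: (184, 0, 1)   [0·308 + 1·184 = 184]
  308 = 1·184 + 124   → row C = row A − 1·row B = (124, 1, −1)   [check: 1·308 − 1·184 = 124]
  184 = 1·124 + 60   → row D = row B − 1·row C = (60, −1, 2)   [check: −1·308 + 2·184 = 60]
  124 = 2·60 + 4   → row E = row C − 2·row D = (4, 3, −5)   [check: 3·308 − 5·184 = 4]
  60 = 15·4 + 0   → remainder 0, stop. gcd = 4 (last nonzero row E).
So gcd(308, 184) = 4, with Bézout identity 3·308 − 5·184 = 4. Containment (⊇): the Bézout identity exhibits 4 as an element of (308, 184), giving (4) ⊆ (308, 184). Containment (⊆): since 4 | 308 and 4 | 184 (308 = 4·77, 184 = 4·46), every Z-linear combination of 308 and 184 is divisible by 4, so (308, 184) ⊆ (4). Therefore (308, 184) = (4), d = 4.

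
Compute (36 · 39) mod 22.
Reduce the factors first: 36 ≡ 14, 39 ≡ 17 (mod 22), so 36 · 39 ≡ 14 · 17 (mod 22). 14 · 17 = 238. Dividing by 22: 238 = 10·22 + 18. So (36 · 39) mod 22 = 18.

Final answer: 18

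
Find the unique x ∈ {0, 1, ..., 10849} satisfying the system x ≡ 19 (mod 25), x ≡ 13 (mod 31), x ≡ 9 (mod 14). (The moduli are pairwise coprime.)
The moduli 25, 31, 14 are pairwise coprime, so by the CRT there is a unique solution mod 25·31·14 = 10850.
Solve by successive substitution. Start with x ≡ 19 (mod 25).
  Combine with x ≡ 13 (mod 31): write x = 19 + 25·t and require 19 + 25·t ≡ 13 (mod 31), i.e. 25·t ≡ 13 − 19 ≡ 25 (mod 31). Since 25^(−1) ≡ 5 (mod 31), t ≡ 5·25 ≡ 1 (mod 31). So x ≡ 19 + 25·1 = 44 (mod 775).
  Combine with x ≡ 9 (mod 14): write x = 44 + 775·t and require 44 + 775·t ≡ 9 (mod 14), i.e. 775·t ≡ 9 − 44 ≡ 7 (mod 14). Since 775^(−1) ≡ 3 (mod 14) (775 ≡ 5 (mod 14)), t ≡ 3·7 ≡ 7 (mod 14). So x ≡ 44 + 775·7 = 5469 (mod 10850).
Unique solution in [0, 10850): x = 5469.

Final answer: x ≡ 5469 (mod 10850); the representative in [0, 10850) is 5469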